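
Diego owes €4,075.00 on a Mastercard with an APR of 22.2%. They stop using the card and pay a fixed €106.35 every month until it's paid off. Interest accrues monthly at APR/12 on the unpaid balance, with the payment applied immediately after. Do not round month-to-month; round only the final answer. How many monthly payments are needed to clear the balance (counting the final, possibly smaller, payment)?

68 months

Monthly rate r = 22.2%/12 = 1.85% = 0.0185.
Recurrence: B ← B·(1+r) − €106.35.
Month 1: interest €75.39; balance after payment €4,044.04.
Month 2: interest €74.81; balance after payment €4,012.50.
Closed form: n = −ln(1 − rB₀/P)/ln(1+r) = −ln(0.29114)/ln(1.0185) ≈ 67.316, so the balance reaches zero during payment 68.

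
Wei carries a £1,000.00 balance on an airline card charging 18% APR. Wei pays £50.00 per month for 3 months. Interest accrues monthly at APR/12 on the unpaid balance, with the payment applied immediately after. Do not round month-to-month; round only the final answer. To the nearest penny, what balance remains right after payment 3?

Monthly rate r = 18%/12 = 1.5% = 0.015.
Each month: B ← B·(1+r) − £50.00.
Month 1: interest £15.00; balance after payment £965.00.
Month 2: interest £14.47; balance after payment £929.48.
Month 3: interest £13.94; balance after payment £893.42.

£893.42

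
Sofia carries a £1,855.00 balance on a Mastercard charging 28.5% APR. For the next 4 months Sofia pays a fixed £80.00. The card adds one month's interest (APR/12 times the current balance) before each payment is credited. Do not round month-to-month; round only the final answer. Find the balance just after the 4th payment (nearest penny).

£1,706.02

Monthly rate r = 28.5%/12 = 2.375% = 0.02375.
Each month: B ← B·(1+r) − £80.00.
Month 1: interest £44.06; balance after payment £1,819.06.
Month 2: interest £43.20; balance after payment £1,782.26.
Month 3: interest £42.33; balance after payment £1,744.59.
Month 4: interest £41.43; balance after payment £1,706.02.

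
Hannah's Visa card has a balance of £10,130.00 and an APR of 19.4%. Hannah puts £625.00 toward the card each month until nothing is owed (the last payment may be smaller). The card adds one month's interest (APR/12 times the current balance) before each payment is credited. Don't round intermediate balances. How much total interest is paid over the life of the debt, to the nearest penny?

Monthly rate r = 19.4%/12 = 1.61667% = 0.0161667.
Payoff takes n = ⌈−ln(1 − rB₀/P)/ln(1+r)⌉ = ⌈18.946⌉ = 19 payments; the last is £591.78.
Total paid = 18·£625.00 + £591.78 = £11,841.78.
Total interest = total paid − principal = £11,841.78 − £10,130.00 = £1,711.78.

£1,711.78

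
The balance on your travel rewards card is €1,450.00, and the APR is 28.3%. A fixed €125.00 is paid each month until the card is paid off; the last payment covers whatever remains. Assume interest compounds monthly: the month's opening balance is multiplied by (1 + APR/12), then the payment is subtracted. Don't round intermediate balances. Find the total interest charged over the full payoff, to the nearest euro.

€264

Monthly rate r = 28.3%/12 = 2.35833% = 0.0235833.
Payoff takes n = ⌈−ln(1 − rB₀/P)/ln(1+r)⌉ = ⌈13.711⌉ = 14 payments; the last is €89.23.
Total paid = 13·€125.00 + €89.23 = €1,714.23.
Total interest = total paid − principal = €1,714.23 − €1,450.00 = €264.23.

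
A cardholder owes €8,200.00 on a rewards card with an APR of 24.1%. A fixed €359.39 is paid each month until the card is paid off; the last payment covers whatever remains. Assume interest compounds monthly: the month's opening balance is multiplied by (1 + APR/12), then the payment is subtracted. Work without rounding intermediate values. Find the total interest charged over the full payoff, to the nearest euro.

€2,878

Monthly rate r = 24.1%/12 = 2.00833% = 0.0200833.
Payoff takes n = ⌈−ln(1 − rB₀/P)/ln(1+r)⌉ = ⌈30.824⌉ = 31 payments; the last is €296.65.
Total paid = 30·€359.39 + €296.65 = €11,078.35.
Total interest = total paid − principal = €11,078.35 − €8,200.00 = €2,878.35.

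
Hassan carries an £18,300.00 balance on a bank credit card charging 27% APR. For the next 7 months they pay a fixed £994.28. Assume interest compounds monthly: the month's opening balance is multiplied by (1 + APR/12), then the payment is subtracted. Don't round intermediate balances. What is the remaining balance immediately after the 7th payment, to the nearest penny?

£13,936.49

Monthly rate r = 27%/12 = 2.25% = 0.0225.
Each month: B ← B·(1+r) − £994.28.
Month 1: interest £411.75; balance after payment £17,717.47.
Month 2: interest £398.64; balance after payment £17,121.83.
Month 3: interest £385.24; balance after payment £16,512.79.
Month 4: interest £371.54; balance after payment £15,890.05.
Month 5: interest £357.53; balance after payment £15,253.30.
Month 6: interest £343.20; balance after payment £14,602.22.
Month 7: interest £328.55; balance after payment £13,936.49.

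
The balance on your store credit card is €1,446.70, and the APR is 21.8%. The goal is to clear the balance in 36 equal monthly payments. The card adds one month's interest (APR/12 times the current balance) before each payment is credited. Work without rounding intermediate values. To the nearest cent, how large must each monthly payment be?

Monthly rate r = 21.8%/12 = 1.81667% = 0.0181667.
Level-payment amortization: P = B₀·r / (1 − (1+r)^(−n)) = 1446.70·0.0181667 / (1 − 1.01817^(−36)).
Denominator 1 − (1+r)^(−36) = 0.476977335.
P = 26.2817 / 0.476977335 ≈ 55.10.

€55.10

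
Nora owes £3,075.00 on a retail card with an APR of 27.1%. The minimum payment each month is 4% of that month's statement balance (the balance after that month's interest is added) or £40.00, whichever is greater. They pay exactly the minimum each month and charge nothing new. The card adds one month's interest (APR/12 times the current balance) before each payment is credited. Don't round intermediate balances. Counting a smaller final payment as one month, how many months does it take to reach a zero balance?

98 months

Monthly rate r = 27.1%/12 = 2.25833% = 0.0225833.
While 4% of the post-interest balance exceeds £40.00, each month B ← (B·(1+r))·(1 − 0.04), i.e. B shrinks by the factor (1+r)·0.96 = 0.98168.
This holds for months 1–62. Entering month 63 the balance is £977.20; 4% of the post-interest balance is now below £40.00, so the flat £40.00 minimum applies from here.
From month 63 a fixed £40.00 at rate r clears £977.20 in 36 more payments. Total: 62 + 36 = 98 months.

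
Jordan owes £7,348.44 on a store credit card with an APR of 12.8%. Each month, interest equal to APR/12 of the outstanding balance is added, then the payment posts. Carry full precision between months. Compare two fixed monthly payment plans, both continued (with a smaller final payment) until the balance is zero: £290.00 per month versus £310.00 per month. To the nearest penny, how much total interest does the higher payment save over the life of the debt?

Monthly rate r = 12.8%/12 = 1.06667% = 0.0106667.
At £290.00/mo: n = ⌈−ln(1 − rB₀/P)/ln(1+r)⌉ = 30 payments (last £202.84); total interest = total paid − £7,348.44 = £1,264.40.
At £310.00/mo: 28 payments (last £146.90); total interest £1,168.46.
Interest saved = £1,264.40 − £1,168.46 = £95.94.

£95.94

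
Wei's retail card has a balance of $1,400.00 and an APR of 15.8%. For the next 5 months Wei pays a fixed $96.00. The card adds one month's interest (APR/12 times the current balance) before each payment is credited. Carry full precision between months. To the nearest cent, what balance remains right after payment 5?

$1,001.82

Monthly rate r = 15.8%/12 = 1.31667% = 0.0131667.
Each month: B ← B·(1+r) − $96.00.
Month 1: interest $18.43; balance after payment $1,322.43.
Month 2: interest $17.41; balance after payment $1,243.85.
Month 3: interest $16.38; balance after payment $1,164.22.
Month 4: interest $15.33; balance after payment $1,083.55.
Month 5: interest $14.27; balance after payment $1,001.82.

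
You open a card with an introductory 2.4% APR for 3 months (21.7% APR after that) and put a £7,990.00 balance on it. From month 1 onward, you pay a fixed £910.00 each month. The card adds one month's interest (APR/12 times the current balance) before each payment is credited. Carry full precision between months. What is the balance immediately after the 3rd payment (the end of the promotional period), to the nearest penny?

£5,302.57

Promo months 1–3 at r₀ = 2.4%/12 = 0.002; months 4+ at r₁ = 21.7%/12 = 0.0180833.
After month 3: iterate B ← B·(1+r₀) − £910.00 for 3 months → £5,302.57.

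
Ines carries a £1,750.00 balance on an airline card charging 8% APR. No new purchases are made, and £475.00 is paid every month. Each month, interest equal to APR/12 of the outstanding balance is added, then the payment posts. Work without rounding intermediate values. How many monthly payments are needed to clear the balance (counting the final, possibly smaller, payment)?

Monthly rate r = 8%/12 = 0.666667% = 0.00666667.
Recurrence: B ← B·(1+r) − £475.00.
Month 1: interest £11.67; balance after payment £1,286.67.
Month 2: interest £8.58; balance after payment £820.24.
Month 3: interest £5.47; balance after payment £350.71.
Month 4: interest £2.34; balance after payment £0.00.

4 payments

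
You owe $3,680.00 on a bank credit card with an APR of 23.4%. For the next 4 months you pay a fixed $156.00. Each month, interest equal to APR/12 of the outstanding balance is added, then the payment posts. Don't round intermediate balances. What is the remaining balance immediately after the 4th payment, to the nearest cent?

Monthly rate r = 23.4%/12 = 1.95% = 0.0195.
Each month: B ← B·(1+r) − $156.00.
Month 1: interest $71.76; balance after payment $3,595.76.
Month 2: interest $70.12; balance after payment $3,509.88.
Month 3: interest $68.44; balance after payment $3,422.32.
Month 4: interest $66.74; balance after payment $3,333.06.

$3,333.06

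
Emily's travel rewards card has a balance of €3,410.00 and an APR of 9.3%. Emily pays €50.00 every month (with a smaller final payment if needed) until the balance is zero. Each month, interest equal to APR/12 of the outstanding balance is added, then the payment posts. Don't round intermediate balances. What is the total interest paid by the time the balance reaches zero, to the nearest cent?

Monthly rate r = 9.3%/12 = 0.775% = 0.00775.
Payoff takes n = ⌈−ln(1 − rB₀/P)/ln(1+r)⌉ = ⌈97.400⌉ = 98 payments; the last is €20.06.
Total paid = 97·€50.00 + €20.06 = €4,870.06.
Total interest = total paid − principal = €4,870.06 − €3,410.00 = €1,460.06.

€1,460.06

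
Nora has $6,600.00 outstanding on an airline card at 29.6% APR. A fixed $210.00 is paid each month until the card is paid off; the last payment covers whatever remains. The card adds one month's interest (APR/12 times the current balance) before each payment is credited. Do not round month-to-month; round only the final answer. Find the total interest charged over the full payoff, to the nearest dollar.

Monthly rate r = 29.6%/12 = 2.46667% = 0.0246667.
Payoff takes n = ⌈−ln(1 − rB₀/P)/ln(1+r)⌉ = ⌈61.259⌉ = 62 payments; the last is $54.83.
Total paid = 61·$210.00 + $54.83 = $12,864.83.
Total interest = total paid − principal = $12,864.83 − $6,600.00 = $6,264.83.

$6,265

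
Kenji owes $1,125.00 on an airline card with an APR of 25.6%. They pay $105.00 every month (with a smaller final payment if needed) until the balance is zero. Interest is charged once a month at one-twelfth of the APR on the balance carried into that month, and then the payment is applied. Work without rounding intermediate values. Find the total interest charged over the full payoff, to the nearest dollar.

$166

Monthly rate r = 25.6%/12 = 2.13333% = 0.0213333.
Payoff takes n = ⌈−ln(1 − rB₀/P)/ln(1+r)⌉ = ⌈12.294⌉ = 13 payments; the last is $31.09.
Total paid = 12·$105.00 + $31.09 = $1,291.09.
Total interest = total paid − principal = $1,291.09 − $1,125.00 = $166.09.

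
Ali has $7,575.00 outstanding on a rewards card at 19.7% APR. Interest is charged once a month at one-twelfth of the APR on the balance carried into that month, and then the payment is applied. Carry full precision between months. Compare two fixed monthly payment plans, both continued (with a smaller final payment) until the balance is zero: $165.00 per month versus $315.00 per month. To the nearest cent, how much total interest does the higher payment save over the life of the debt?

Monthly rate r = 19.7%/12 = 1.64167% = 0.0164167.
At $165.00/mo: n = ⌈−ln(1 − rB₀/P)/ln(1+r)⌉ = 87 payments (last $7.46); total interest = total paid − $7,575.00 = $6,622.46.
At $315.00/mo: 31 payments (last $264.69); total interest $2,139.69.
Interest saved = $6,622.46 − $2,139.69 = $4,482.77.

$4,482.77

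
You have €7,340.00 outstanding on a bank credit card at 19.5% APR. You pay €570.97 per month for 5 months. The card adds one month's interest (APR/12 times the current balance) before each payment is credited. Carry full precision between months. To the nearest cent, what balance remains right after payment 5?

€5,006.92

Monthly rate r = 19.5%/12 = 1.625% = 0.01625.
Each month: B ← B·(1+r) − €570.97.
Month 1: interest €119.28; balance after payment €6,888.30.
Month 2: interest €111.93; balance after payment €6,429.27.
Month 3: interest €104.48; balance after payment €5,962.78.
Month 4: interest €96.90; balance after payment €5,488.70.
Month 5: interest €89.19; balance after payment €5,006.92.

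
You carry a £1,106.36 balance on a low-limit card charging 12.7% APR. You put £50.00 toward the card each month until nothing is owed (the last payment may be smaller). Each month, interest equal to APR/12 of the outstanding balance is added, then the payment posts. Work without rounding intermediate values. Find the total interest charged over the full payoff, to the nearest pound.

£161

Monthly rate r = 12.7%/12 = 1.05833% = 0.0105833.
Payoff takes n = ⌈−ln(1 − rB₀/P)/ln(1+r)⌉ = ⌈25.343⌉ = 26 payments; the last is £17.23.
Total paid = 25·£50.00 + £17.23 = £1,267.23.
Total interest = total paid − principal = £1,267.23 − £1,106.36 = £160.87.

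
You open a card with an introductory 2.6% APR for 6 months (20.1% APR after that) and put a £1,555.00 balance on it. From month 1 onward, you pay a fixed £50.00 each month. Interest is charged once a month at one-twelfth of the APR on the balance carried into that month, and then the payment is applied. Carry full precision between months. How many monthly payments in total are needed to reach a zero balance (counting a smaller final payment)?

Promo months 1–6 at r₀ = 2.6%/12 = 0.00216667; months 7+ at r₁ = 20.1%/12 = 0.01675.
After month 6: iterate B ← B·(1+r₀) − £50.00 for 6 months → £1,273.70.
Then at r₁ with £50.00/mo: n₂ = −ln(1 − r₁·B/P)/ln(1+r₁) ≈ 33.49 → 34 more payments.

40 months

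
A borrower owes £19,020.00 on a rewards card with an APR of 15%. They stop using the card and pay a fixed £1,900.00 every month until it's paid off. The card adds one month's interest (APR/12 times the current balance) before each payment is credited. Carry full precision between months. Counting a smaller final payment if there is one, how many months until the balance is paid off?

Monthly rate r = 15%/12 = 1.25% = 0.0125.
Recurrence: B ← B·(1+r) − £1,900.00.
Month 1: interest £237.75; balance after payment £17,357.75.
Month 2: interest £216.97; balance after payment £15,674.72.
Closed form: n = −ln(1 − rB₀/P)/ln(1+r) = −ln(0.87487)/ln(1.0125) ≈ 10.761, so the balance reaches zero during payment 11.

11 payments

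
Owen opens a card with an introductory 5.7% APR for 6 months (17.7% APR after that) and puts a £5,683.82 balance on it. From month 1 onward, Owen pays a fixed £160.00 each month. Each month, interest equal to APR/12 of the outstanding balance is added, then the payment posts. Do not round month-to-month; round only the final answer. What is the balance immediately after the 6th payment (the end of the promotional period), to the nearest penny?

£4,876.27

Promo months 1–6 at r₀ = 5.7%/12 = 0.00475; months 7+ at r₁ = 17.7%/12 = 0.01475.
After month 6: iterate B ← B·(1+r₀) − £160.00 for 6 months → £4,876.27.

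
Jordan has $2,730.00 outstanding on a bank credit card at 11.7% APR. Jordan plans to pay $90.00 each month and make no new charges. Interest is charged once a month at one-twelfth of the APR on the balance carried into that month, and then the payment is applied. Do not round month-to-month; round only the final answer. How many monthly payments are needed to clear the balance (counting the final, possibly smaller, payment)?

Monthly rate r = 11.7%/12 = 0.975% = 0.00975.
Recurrence: B ← B·(1+r) − $90.00.
Month 1: interest $26.62; balance after payment $2,666.62.
Month 2: interest $26.00; balance after payment $2,602.62.
Closed form: n = −ln(1 − rB₀/P)/ln(1+r) = −ln(0.70425)/ln(1.00975) ≈ 36.136, so the balance reaches zero during payment 37.

37 months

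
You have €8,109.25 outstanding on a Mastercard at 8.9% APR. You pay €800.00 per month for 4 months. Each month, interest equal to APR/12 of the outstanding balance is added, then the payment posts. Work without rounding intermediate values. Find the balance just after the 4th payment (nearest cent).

€5,116.74

Monthly rate r = 8.9%/12 = 0.741667% = 0.00741667.
Each month: B ← B·(1+r) − €800.00.
Month 1: interest €60.14; balance after payment €7,369.39.
Month 2: interest €54.66; balance after payment €6,624.05.
Month 3: interest €49.13; balance after payment €5,873.18.
Month 4: interest €43.56; balance after payment €5,116.74.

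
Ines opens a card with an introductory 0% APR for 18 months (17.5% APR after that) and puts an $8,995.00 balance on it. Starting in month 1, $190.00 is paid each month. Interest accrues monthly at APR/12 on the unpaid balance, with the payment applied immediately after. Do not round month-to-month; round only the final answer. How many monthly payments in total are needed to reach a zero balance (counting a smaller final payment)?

Promo months 1–18 at r₀ = 0%/12 = 0; months 19+ at r₁ = 17.5%/12 = 0.0145833.
After month 18 (no interest yet): B = $8,995.00 − 18·$190.00 = $5,575.00.
Then at r₁ with $190.00/mo: n₂ = −ln(1 − r₁·B/P)/ln(1+r₁) ≈ 38.57 → 39 more payments.

57 months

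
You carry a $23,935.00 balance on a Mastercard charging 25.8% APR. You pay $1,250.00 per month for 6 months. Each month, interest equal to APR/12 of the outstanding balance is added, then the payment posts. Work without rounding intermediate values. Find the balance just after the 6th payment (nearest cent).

Monthly rate r = 25.8%/12 = 2.15% = 0.0215.
Each month: B ← B·(1+r) − $1,250.00.
Month 1: interest $514.60; balance after payment $23,199.60.
Month 2: interest $498.79; balance after payment $22,448.39.
Month 3: interest $482.64; balance after payment $21,681.03.
Month 4: interest $466.14; balance after payment $20,897.18.
Month 5: interest $449.29; balance after payment $20,096.47.
Month 6: interest $432.07; balance after payment $19,278.54.

$19,278.54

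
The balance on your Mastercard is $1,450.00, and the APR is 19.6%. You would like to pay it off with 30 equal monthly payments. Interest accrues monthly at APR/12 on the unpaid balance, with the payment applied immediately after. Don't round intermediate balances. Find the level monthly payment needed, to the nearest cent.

Monthly rate r = 19.6%/12 = 1.63333% = 0.0163333.
Level-payment amortization: P = B₀·r / (1 − (1+r)^(−n)) = 1450.00·0.0163333 / (1 − 1.01633^(−30)).
Denominator 1 − (1+r)^(−30) = 0.384943644.
P = 23.6833 / 0.384943644 ≈ 61.52.

$61.52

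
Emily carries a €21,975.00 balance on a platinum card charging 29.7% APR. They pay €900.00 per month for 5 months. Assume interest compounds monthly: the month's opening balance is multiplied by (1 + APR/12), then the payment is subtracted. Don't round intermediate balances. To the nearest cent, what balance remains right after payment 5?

Monthly rate r = 29.7%/12 = 2.475% = 0.02475.
Each month: B ← B·(1+r) − €900.00.
Month 1: interest €543.88; balance after payment €21,618.88.
Month 2: interest €535.07; balance after payment €21,253.95.
Month 3: interest €526.04; balance after payment €20,879.98.
Month 4: interest €516.78; balance after payment €20,496.76.
Month 5: interest €507.29; balance after payment €20,104.06.

€20,104.06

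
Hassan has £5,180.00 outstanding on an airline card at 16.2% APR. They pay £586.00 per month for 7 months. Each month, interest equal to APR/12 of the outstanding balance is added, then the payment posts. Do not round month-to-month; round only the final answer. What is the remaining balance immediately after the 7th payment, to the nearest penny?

£1,417.87

Monthly rate r = 16.2%/12 = 1.35% = 0.0135.
Each month: B ← B·(1+r) − £586.00.
Month 1: interest £69.93; balance after payment £4,663.93.
Month 2: interest £62.96; balance after payment £4,140.89.
Month 3: interest £55.90; balance after payment £3,610.80.
Month 4: interest £48.75; balance after payment £3,073.54.
Month 5: interest £41.49; balance after payment £2,529.03.
Month 6: interest £34.14; balance after payment £1,977.18.
Month 7: interest £26.69; balance after payment £1,417.87.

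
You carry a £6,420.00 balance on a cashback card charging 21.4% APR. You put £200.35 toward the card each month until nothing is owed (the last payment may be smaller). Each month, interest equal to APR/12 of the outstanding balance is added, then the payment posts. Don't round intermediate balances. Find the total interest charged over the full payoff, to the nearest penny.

Monthly rate r = 21.4%/12 = 1.78333% = 0.0178333.
Payoff takes n = ⌈−ln(1 − rB₀/P)/ln(1+r)⌉ = ⌈47.937⌉ = 48 payments; the last is £187.88.
Total paid = 47·£200.35 + £187.88 = £9,604.33.
Total interest = total paid − principal = £9,604.33 − £6,420.00 = £3,184.33.

£3,184.33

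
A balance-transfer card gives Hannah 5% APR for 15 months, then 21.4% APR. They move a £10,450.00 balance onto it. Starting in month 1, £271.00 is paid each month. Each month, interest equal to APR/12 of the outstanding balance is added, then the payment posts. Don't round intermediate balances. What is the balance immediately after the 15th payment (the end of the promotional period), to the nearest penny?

£6,936.79

Promo months 1–15 at r₀ = 5%/12 = 0.00416667; months 16+ at r₁ = 21.4%/12 = 0.0178333.
After month 15: iterate B ← B·(1+r₀) − £271.00 for 15 months → £6,936.79.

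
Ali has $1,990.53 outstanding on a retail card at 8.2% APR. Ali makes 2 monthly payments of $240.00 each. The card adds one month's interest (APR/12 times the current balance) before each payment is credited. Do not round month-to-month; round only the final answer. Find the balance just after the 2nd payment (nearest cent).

$1,536.19

Monthly rate r = 8.2%/12 = 0.683333% = 0.00683333.
Each month: B ← B·(1+r) − $240.00.
Month 1: interest $13.60; balance after payment $1,764.13.
Month 2: interest $12.05; balance after payment $1,536.19.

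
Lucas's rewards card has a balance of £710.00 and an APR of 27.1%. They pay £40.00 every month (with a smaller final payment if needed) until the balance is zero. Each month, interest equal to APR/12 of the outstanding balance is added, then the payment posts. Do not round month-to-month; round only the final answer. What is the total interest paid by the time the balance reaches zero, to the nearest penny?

Monthly rate r = 27.1%/12 = 2.25833% = 0.0225833.
Payoff takes n = ⌈−ln(1 − rB₀/P)/ln(1+r)⌉ = ⌈22.938⌉ = 23 payments; the last is £37.54.
Total paid = 22·£40.00 + £37.54 = £917.54.
Total interest = total paid − principal = £917.54 − £710.00 = £207.54.

£207.54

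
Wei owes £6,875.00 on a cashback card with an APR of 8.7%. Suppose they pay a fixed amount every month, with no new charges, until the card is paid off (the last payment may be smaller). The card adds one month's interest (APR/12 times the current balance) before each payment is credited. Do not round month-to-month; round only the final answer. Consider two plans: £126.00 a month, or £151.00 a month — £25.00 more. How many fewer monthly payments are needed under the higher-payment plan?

14 fewer payments

Monthly rate r = 8.7%/12 = 0.725% = 0.00725.
At £126.00/mo: n = ⌈−ln(1 − rB₀/P)/ln(1+r)⌉ = 70 payments (last £88.17); total interest = total paid − £6,875.00 = £1,907.17.
At £151.00/mo: 56 payments (last £69.16); total interest £1,499.16.
Payments saved = 70 − 56 = 14.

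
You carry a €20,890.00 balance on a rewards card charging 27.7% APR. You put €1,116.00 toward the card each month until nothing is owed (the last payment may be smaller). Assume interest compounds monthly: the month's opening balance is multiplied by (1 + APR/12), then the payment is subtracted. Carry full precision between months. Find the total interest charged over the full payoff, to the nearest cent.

Monthly rate r = 27.7%/12 = 2.30833% = 0.0230833.
Payoff takes n = ⌈−ln(1 − rB₀/P)/ln(1+r)⌉ = ⌈24.793⌉ = 25 payments; the last is €886.59.
Total paid = 24·€1,116.00 + €886.59 = €27,670.59.
Total interest = total paid − principal = €27,670.59 − €20,890.00 = €6,780.59.

€6,780.59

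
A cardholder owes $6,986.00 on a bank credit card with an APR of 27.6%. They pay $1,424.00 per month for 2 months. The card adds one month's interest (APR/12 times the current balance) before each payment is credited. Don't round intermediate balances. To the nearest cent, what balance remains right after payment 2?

$4,430.30

Monthly rate r = 27.6%/12 = 2.3% = 0.023.
Each month: B ← B·(1+r) − $1,424.00.
Month 1: interest $160.68; balance after payment $5,722.68.
Month 2: interest $131.62; balance after payment $4,430.30.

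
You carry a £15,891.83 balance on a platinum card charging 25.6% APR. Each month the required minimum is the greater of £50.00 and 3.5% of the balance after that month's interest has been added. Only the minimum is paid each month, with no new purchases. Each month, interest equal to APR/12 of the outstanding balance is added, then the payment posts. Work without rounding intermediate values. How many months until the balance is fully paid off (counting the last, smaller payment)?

Monthly rate r = 25.6%/12 = 2.13333% = 0.0213333.
While 3.5% of the post-interest balance exceeds £50.00, each month B ← (B·(1+r))·(1 − 0.035), i.e. B shrinks by the factor (1+r)·0.965 = 0.98559.
This holds for months 1–168. Entering month 169 the balance is £1,386.45; 3.5% of the post-interest balance is now below £50.00, so the flat £50.00 minimum applies from here.
From month 169 a fixed £50.00 at rate r clears £1,386.45 in 43 more payments. Total: 168 + 43 = 211 months.

211 months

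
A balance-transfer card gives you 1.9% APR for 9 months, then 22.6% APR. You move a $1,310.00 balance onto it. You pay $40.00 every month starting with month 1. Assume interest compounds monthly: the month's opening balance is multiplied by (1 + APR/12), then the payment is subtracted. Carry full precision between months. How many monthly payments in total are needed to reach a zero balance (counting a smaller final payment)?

Promo months 1–9 at r₀ = 1.9%/12 = 0.00158333; months 10+ at r₁ = 22.6%/12 = 0.0188333.
After month 9: iterate B ← B·(1+r₀) − $40.00 for 9 months → $966.50.
Then at r₁ with $40.00/mo: n₂ = −ln(1 − r₁·B/P)/ln(1+r₁) ≈ 32.54 → 33 more payments.

42 payments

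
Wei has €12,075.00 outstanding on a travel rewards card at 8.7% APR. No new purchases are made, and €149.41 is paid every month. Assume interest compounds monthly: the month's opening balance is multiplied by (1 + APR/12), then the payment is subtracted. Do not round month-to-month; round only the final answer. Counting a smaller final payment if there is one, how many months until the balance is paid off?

123 months

Monthly rate r = 8.7%/12 = 0.725% = 0.00725.
Recurrence: B ← B·(1+r) − €149.41.
Month 1: interest €87.54; balance after payment €12,013.13.
Month 2: interest €87.10; balance after payment €11,950.82.
Closed form: n = −ln(1 − rB₀/P)/ln(1+r) = −ln(0.41407)/ln(1.00725) ≈ 122.057, so the balance reaches zero during payment 123.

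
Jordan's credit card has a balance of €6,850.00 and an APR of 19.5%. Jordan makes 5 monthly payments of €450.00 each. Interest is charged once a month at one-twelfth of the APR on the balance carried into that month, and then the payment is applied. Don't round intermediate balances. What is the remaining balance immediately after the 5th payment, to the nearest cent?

€5,100.62

Monthly rate r = 19.5%/12 = 1.625% = 0.01625.
Each month: B ← B·(1+r) − €450.00.
Month 1: interest €111.31; balance after payment €6,511.31.
Month 2: interest €105.81; balance after payment €6,167.12.
Month 3: interest €100.22; balance after payment €5,817.34.
Month 4: interest €94.53; balance after payment €5,461.87.
Month 5: interest €88.76; balance after payment €5,100.62.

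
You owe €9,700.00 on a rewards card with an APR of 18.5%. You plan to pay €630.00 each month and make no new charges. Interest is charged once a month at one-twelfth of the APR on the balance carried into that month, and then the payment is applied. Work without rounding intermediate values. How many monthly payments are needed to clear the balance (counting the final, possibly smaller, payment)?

18 months

Monthly rate r = 18.5%/12 = 1.54167% = 0.0154167.
Recurrence: B ← B·(1+r) − €630.00.
Month 1: interest €149.54; balance after payment €9,219.54.
Month 2: interest €142.13; balance after payment €8,731.68.
Closed form: n = −ln(1 − rB₀/P)/ln(1+r) = −ln(0.76263)/ln(1.01542) ≈ 17.712, so the balance reaches zero during payment 18.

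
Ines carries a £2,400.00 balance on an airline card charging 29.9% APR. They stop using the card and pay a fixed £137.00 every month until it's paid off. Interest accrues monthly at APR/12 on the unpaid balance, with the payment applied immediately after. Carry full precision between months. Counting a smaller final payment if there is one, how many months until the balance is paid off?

Monthly rate r = 29.9%/12 = 2.49167% = 0.0249167.
Recurrence: B ← B·(1+r) − £137.00.
Month 1: interest £59.80; balance after payment £2,322.80.
Month 2: interest £57.88; balance after payment £2,243.68.
Closed form: n = −ln(1 − rB₀/P)/ln(1+r) = −ln(0.5635)/ln(1.02492) ≈ 23.306, so the balance reaches zero during payment 24.

24 months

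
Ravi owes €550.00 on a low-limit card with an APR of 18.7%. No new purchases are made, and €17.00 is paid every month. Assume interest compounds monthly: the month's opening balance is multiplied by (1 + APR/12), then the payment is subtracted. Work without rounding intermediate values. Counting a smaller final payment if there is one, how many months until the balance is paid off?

Monthly rate r = 18.7%/12 = 1.55833% = 0.0155833.
Recurrence: B ← B·(1+r) − €17.00.
Month 1: interest €8.57; balance after payment €541.57.
Month 2: interest €8.44; balance after payment €533.01.
Closed form: n = −ln(1 − rB₀/P)/ln(1+r) = −ln(0.49583)/ln(1.01558) ≈ 45.367, so the balance reaches zero during payment 46.

46 months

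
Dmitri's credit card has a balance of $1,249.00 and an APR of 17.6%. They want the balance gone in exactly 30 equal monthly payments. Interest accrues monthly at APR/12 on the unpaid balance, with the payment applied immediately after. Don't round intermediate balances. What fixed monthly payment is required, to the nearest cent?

Monthly rate r = 17.6%/12 = 1.46667% = 0.0146667.
Level-payment amortization: P = B₀·r / (1 − (1+r)^(−n)) = 1249.00·0.0146667 / (1 − 1.01467^(−30)).
Denominator 1 − (1+r)^(−30) = 0.353902295.
P = 18.3187 / 0.353902295 ≈ 51.76.

$51.76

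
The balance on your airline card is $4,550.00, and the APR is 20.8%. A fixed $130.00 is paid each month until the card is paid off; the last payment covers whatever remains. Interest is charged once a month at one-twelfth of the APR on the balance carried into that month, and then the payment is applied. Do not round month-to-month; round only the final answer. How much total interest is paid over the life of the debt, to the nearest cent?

$2,508.95

Monthly rate r = 20.8%/12 = 1.73333% = 0.0173333.
Payoff takes n = ⌈−ln(1 − rB₀/P)/ln(1+r)⌉ = ⌈54.298⌉ = 55 payments; the last is $38.95.
Total paid = 54·$130.00 + $38.95 = $7,058.95.
Total interest = total paid − principal = $7,058.95 − $4,550.00 = $2,508.95.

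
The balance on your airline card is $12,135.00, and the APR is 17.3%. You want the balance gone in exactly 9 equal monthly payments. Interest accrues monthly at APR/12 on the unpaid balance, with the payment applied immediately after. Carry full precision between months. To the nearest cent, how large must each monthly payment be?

$1,447.38

Monthly rate r = 17.3%/12 = 1.44167% = 0.0144167.
Level-payment amortization: P = B₀·r / (1 − (1+r)^(−n)) = 12135.00·0.0144167 / (1 − 1.01442^(−9)).
Denominator 1 − (1+r)^(−9) = 0.12087098.
P = 174.946 / 0.12087098 ≈ 1447.38.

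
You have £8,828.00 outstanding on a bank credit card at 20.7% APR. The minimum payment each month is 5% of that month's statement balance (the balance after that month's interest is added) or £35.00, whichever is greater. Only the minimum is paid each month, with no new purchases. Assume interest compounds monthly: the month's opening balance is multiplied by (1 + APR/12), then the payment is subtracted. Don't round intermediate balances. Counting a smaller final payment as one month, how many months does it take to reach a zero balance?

Monthly rate r = 20.7%/12 = 1.725% = 0.01725.
While 5% of the post-interest balance exceeds £35.00, each month B ← (B·(1+r))·(1 − 0.05), i.e. B shrinks by the factor (1+r)·0.95 = 0.96639.
This holds for months 1–75. Entering month 76 the balance is £679.53; 5% of the post-interest balance is now below £35.00, so the flat £35.00 minimum applies from here.
From month 76 a fixed £35.00 at rate r clears £679.53 in 24 more payments. Total: 75 + 24 = 99 months.

99 months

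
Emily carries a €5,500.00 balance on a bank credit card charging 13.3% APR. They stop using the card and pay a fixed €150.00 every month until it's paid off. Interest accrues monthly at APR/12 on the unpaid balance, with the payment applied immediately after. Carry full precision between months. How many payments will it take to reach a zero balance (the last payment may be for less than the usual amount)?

Monthly rate r = 13.3%/12 = 1.10833% = 0.0110833.
Recurrence: B ← B·(1+r) − €150.00.
Month 1: interest €60.96; balance after payment €5,410.96.
Month 2: interest €59.97; balance after payment €5,320.93.
Closed form: n = −ln(1 − rB₀/P)/ln(1+r) = −ln(0.59361)/ln(1.01108) ≈ 47.316, so the balance reaches zero during payment 48.

48 months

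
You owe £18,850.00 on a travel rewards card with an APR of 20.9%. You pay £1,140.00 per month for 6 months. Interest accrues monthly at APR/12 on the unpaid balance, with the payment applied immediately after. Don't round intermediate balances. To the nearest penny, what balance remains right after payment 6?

Monthly rate r = 20.9%/12 = 1.74167% = 0.0174167.
Each month: B ← B·(1+r) − £1,140.00.
Month 1: interest £328.30; balance after payment £18,038.30.
Month 2: interest £314.17; balance after payment £17,212.47.
Month 3: interest £299.78; balance after payment £16,372.26.
Month 4: interest £285.15; balance after payment £15,517.41.
Month 5: interest £270.26; balance after payment £14,647.67.
Month 6: interest £255.11; balance after payment £13,762.78.

£13,762.78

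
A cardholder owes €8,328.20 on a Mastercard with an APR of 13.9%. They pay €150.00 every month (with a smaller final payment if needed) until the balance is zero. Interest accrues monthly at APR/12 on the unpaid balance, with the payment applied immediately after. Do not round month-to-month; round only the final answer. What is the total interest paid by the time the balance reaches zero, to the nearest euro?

Monthly rate r = 13.9%/12 = 1.15833% = 0.0115833.
Payoff takes n = ⌈−ln(1 − rB₀/P)/ln(1+r)⌉ = ⌈89.466⌉ = 90 payments; the last is €70.16.
Total paid = 89·€150.00 + €70.16 = €13,420.16.
Total interest = total paid − principal = €13,420.16 − €8,328.20 = €5,091.96.

€5,092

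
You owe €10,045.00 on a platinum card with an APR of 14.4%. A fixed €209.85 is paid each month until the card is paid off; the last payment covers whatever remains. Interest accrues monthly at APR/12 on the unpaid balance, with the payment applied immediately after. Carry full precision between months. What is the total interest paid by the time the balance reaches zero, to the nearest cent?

€4,983.97

Monthly rate r = 14.4%/12 = 1.2% = 0.012.
Payoff takes n = ⌈−ln(1 − rB₀/P)/ln(1+r)⌉ = ⌈71.616⌉ = 72 payments; the last is €129.62.
Total paid = 71·€209.85 + €129.62 = €15,028.97.
Total interest = total paid − principal = €15,028.97 − €10,045.00 = €4,983.97.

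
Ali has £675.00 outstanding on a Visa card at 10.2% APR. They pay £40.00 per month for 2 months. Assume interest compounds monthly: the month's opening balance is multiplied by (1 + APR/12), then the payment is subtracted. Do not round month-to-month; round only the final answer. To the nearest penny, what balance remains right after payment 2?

£606.18

Monthly rate r = 10.2%/12 = 0.85% = 0.0085.
Each month: B ← B·(1+r) − £40.00.
Month 1: interest £5.74; balance after payment £640.74.
Month 2: interest £5.45; balance after payment £606.18.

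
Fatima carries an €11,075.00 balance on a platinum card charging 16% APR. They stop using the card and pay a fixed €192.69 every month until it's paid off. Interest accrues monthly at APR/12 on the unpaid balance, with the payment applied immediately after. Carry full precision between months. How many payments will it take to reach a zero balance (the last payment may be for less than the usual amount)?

110 payments

Monthly rate r = 16%/12 = 1.33333% = 0.0133333.
Recurrence: B ← B·(1+r) − €192.69.
Month 1: interest €147.67; balance after payment €11,029.98.
Month 2: interest €147.07; balance after payment €10,984.35.
Closed form: n = −ln(1 − rB₀/P)/ln(1+r) = −ln(0.23366)/ln(1.01333) ≈ 109.768, so the balance reaches zero during payment 110.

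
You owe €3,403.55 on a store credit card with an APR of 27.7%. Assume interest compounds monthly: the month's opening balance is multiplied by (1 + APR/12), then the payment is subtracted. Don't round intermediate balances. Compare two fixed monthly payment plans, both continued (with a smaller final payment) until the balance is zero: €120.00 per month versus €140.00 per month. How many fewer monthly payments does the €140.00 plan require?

Monthly rate r = 27.7%/12 = 2.30833% = 0.0230833.
At €120.00/mo: n = ⌈−ln(1 − rB₀/P)/ln(1+r)⌉ = 47 payments (last €71.89); total interest = total paid − €3,403.55 = €2,188.34.
At €140.00/mo: 37 payments (last €13.10); total interest €1,649.55.
Payments saved = 47 − 37 = 10.

10 fewer payments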